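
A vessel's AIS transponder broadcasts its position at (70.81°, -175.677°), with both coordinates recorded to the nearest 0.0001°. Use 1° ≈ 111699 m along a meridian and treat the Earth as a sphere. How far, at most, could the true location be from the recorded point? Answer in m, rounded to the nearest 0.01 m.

5.88 m

Rounding to 4 decimal places leaves each coordinate within ±5e-05° of the true value.
North–south component: 5e-05° × 111699 = 5.58495 m.
East–west component at 70.81°: 5e-05° × 111699 × cos 70.81° ≈ 5e-05 × 36715.7 ≈ 1.83578 m.
Combining orthogonally: (5.58495² + 1.83578²)^½ ≈ 5.87893 m.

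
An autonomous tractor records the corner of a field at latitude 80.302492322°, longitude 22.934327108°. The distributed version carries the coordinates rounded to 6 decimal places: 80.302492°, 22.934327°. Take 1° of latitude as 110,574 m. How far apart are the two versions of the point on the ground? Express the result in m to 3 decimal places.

0.036 m

Δlat = 80.302492322 − 80.302492 = +0.000000322°; Δlon = 22.934327108 − 22.934327 = +0.000000108°.
N–S: 0.000000322° × 110574 m/° = 0.0356048 m.
East–west at this latitude: 0.000000108° × 110574 × cos 80.3025° ≈ 0.000000108 × 18625.8 = 0.00201159 m.
Hypotenuse of the two orthogonal shifts: √(0.0356048² + 0.00201159²) = 0.0356616 m.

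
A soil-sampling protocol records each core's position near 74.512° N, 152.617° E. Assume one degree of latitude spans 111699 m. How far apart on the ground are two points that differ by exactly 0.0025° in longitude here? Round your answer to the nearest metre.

At 74.512° a degree of longitude is 111699 × cos 74.512° ≈ 29827.7 m, so 0.0025° corresponds to 74.5693 m.

75 metres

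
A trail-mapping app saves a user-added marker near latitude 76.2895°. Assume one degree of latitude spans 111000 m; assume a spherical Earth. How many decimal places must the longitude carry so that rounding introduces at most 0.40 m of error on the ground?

5 decimal places

At 76.2895° one degree of longitude covers 111000 × cos 76.2895° ≈ 111000 × 0.2370 ≈ 26308.8 m.
With N decimal places the half-ulp bound is 0.5·10⁻ᴺ°, or 0.5·10⁻ᴺ × 26308.8 m on the ground.
Need 0.5 × 26308.8 × 10⁻ᴺ ≤ 0.40 → 10⁻ᴺ ≤ 3.041e-05, so N ≥ 4.52.
At 4 places the error can reach 1.32 m, but 5 places keeps it to 0.132 m.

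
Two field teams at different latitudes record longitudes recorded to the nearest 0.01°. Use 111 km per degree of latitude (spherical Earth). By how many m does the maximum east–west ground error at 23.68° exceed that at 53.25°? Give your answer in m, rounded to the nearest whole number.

176 m

Rounding to 2 decimal places leaves the longitude within ±0.005° of the true value.
Error at 23.68° = 0.005° × 111000 × cos 23.68° ≈ 555 × 0.9158 = 508.27 m.
Error at 53.25° = 0.005° × 111000 × cos 53.25° ≈ 555 × 0.5983 = 332.07 m.
Difference: 508.27 − 332.07 = 176.2 m.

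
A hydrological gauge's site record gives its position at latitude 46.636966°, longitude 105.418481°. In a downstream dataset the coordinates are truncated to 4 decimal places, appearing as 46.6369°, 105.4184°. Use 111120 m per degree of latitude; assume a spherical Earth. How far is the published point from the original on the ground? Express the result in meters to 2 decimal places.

The latitude changed by +0.000066° and the longitude by +0.000081°.
N–S: 0.000066° × 111120 m/° = 7.33392 m.
East–west at this latitude: 0.000081° × 111120 × cos 46.6369° ≈ 0.000081 × 76297.2 = 6.18007 m.
Hypotenuse of the two orthogonal shifts: √(7.33392² + 6.18007²) = 9.5906 m.

9.59 meters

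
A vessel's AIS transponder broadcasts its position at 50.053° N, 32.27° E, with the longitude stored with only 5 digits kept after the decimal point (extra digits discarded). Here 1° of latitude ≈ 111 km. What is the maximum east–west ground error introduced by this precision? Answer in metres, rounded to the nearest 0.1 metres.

0.7 metres

Truncating at 5 decimal places can drop up to a full unit in the last place, so the longitude may be off by as much as 1e-05°.
Parallels shrink by cos φ, so at 50.053° a degree of longitude is 111000 × 0.6421 ≈ 71270.7 m.
So at most 1e-05° × 71270.7 ≈ 0.712707 m east–west.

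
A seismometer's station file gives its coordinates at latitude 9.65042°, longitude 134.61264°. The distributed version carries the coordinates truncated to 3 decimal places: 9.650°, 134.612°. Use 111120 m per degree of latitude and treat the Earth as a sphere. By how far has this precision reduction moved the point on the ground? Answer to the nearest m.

The latitude changed by +0.00042° and the longitude by +0.00064°.
N–S: 0.00042° × 111120 m/° = 46.6704 m.
East–west at this latitude: 0.00064° × 111120 × cos 9.65° ≈ 0.00064 × 109548 = 70.1105 m.
Distance: √(46.6704² + 70.1105²) ≈ 84.2236 m.

84 m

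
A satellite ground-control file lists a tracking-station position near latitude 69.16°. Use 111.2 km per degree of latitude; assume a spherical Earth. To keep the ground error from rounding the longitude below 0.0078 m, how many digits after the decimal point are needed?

7

At 69.16° one degree of longitude covers 111200 × cos 69.16° ≈ 111200 × 0.3558 ≈ 39560.5 m.
N decimal places → at most half a unit in the last place, 0.5 × 10⁻ᴺ° = 39560.5/2 × 10⁻ᴺ m.
Need 0.5 × 39560.5 × 10⁻ᴺ ≤ 0.0078 → 10⁻ᴺ ≤ 3.943e-07, so N ≥ 6.40.
At 6 places the error can reach 0.0198 m, but 7 places keeps it to 0.00198 m.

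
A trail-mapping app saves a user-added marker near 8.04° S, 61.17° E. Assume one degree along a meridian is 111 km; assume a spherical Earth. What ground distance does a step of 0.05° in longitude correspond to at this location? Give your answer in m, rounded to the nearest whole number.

One degree of longitude here spans 111000 × cos 8.04° = 111000 × 0.9902 ≈ 109909 m; 0.05° of that is 5495.45 m.

5495 m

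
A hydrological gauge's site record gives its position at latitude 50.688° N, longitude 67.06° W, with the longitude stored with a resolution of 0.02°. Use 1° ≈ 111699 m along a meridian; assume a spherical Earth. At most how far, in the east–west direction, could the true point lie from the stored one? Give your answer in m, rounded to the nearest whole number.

708 m

With a 0.02° grid the true value lies within half a step, ±0.02°/2 = ±0.01°, of the stored one.
Parallels shrink by cos φ, so at 50.688° a degree of longitude is 111699 × 0.6335 ≈ 70766.1 m.
So at most 0.01° × 70766.1 ≈ 707.661 m east–west.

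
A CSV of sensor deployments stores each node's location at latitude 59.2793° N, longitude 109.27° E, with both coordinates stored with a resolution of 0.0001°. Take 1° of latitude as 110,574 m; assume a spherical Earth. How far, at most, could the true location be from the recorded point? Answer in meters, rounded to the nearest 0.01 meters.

6.21 meters

With a 0.0001° grid the true value lies within half a step, ±0.0001°/2 = ±5e-05°, of the stored one.
Latitude error → 5e-05 × 110574 = 5.5287 m along the meridian.
E–W at 59.2793°: 5e-05° × 110574 × cos 59.2793° = 5e-05 × 110574 × 0.5109 ≈ 2.82436 m.
Worst case both components are at the extreme and orthogonal: √(5.5287² + 2.82436²) ≈ 6.20834 m.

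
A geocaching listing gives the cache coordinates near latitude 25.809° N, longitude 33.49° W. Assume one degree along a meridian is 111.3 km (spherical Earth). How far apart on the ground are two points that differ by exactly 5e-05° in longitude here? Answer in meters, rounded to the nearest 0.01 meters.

One degree of longitude here spans 111300 × cos 25.809° = 111300 × 0.9003 ≈ 100198 m; 5e-05° of that is 5.00989 m.

5.01 meters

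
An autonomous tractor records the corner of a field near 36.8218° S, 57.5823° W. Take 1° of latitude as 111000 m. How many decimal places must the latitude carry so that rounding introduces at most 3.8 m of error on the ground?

5

One degree of latitude covers 111000 m.
With N decimal places the half-ulp bound is 0.5·10⁻ᴺ°, or 0.5·10⁻ᴺ × 111000 m on the ground.
Setting 55500 × 10⁻ᴺ ≤ 3.8 gives 10ᴺ ≥ 1.461e+04, i.e. N ≥ 4.16.
So 5 decimal places suffice (0.555 m); 4 would allow up to 5.55 m.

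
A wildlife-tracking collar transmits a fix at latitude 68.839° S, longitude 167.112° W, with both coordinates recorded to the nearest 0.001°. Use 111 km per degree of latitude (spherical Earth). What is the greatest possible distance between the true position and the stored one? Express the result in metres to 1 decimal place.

59.0 metres

Rounding to 3 decimal places leaves each coordinate within ±0.0005° of the true value.
North–south component: 0.0005° × 111000 = 55.5 m.
East–west component at 68.839°: 0.0005° × 111000 × cos 68.839° ≈ 0.0005 × 40069.9 ≈ 20.0349 m.
The two errors are perpendicular, so the maximum displacement is √(55.5² + 20.0349²) ≈ 59.0055 m.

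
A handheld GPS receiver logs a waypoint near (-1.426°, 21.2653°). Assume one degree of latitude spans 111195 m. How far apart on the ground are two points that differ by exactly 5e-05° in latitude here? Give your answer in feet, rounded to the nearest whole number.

18 feet

Along a meridian 5e-05° is 5e-05 × 111195 = 5.55975 m.
In feet: 5.55975 m ÷ 0.3048 ≈ 18.241 ft.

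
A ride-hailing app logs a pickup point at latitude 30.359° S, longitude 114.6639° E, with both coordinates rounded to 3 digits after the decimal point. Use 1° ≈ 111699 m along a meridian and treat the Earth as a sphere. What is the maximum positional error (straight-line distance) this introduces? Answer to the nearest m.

Rounding to 3 decimal places leaves each coordinate within ±0.0005° of the true value.
North–south component: 0.0005° × 111699 = 55.8495 m.
East–west component at 30.359°: 0.0005° × 111699 × cos 30.359° ≈ 0.0005 × 96382.3 ≈ 48.1912 m.
The two errors are perpendicular, so the maximum displacement is √(55.8495² + 48.1912²) ≈ 73.7669 m.

74 m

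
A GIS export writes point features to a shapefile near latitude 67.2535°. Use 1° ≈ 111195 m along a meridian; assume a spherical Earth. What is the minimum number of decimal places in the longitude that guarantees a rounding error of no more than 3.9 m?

4

At 67.2535° one degree of longitude covers 111195 × cos 67.2535° ≈ 111195 × 0.3867 ≈ 42994.1 m.
With N decimal places the half-ulp bound is 0.5·10⁻ᴺ°, or 0.5·10⁻ᴺ × 42994.1 m on the ground.
Need 0.5 × 42994.1 × 10⁻ᴺ ≤ 3.9 → 10⁻ᴺ ≤ 1.814e-04, so N ≥ 3.74.
N = 3 would give 21.5 m (too coarse); N = 4 gives 2.15 m ≤ 3.9 m.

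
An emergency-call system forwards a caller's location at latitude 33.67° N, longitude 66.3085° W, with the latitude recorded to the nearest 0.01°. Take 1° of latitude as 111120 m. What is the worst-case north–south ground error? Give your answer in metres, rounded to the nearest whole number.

Rounding to 2 decimal places leaves the latitude within ±0.005° of the true value.
So the N–S error is at most 0.005 × 111120 = 555.6 m.

556 metres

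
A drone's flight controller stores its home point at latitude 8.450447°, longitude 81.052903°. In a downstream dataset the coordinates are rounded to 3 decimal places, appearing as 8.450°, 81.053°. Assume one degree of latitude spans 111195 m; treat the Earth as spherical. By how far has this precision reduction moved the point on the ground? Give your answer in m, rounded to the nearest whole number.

51 m

Δlat = 8.450447 − 8.450 = +0.000447°; Δlon = 81.052903 − 81.053 = -0.000097°.
North–south shift: 0.000447 × 111195 = 49.7042 m.
E–W at 8.45°: -0.000097° × 111195 × cos 8.45° = -0.000097 × 111195 × 0.9891 ≈ -10.6688 m.
Hypotenuse of the two orthogonal shifts: √(49.7042² + 10.6688²) = 50.8363 m.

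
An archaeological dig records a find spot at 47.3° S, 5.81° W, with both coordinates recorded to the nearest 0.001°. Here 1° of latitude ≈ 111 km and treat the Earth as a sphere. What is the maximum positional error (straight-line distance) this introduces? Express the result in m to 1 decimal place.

Rounding to 3 decimal places leaves each coordinate within ±0.0005° of the true value.
N–S: 0.0005° × 111000 m/° = 55.5 m.
East–west component at 47.3°: 0.0005° × 111000 × cos 47.3° ≈ 0.0005 × 75275.7 ≈ 37.6379 m.
Worst case both components are at the extreme and orthogonal: √(55.5² + 37.6379²) ≈ 67.0586 m.

67.1 m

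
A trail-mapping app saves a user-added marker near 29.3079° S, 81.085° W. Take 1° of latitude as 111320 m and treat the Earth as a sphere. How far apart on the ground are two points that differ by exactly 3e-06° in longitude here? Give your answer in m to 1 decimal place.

One degree of longitude here spans 111320 × cos 29.3079° = 111320 × 0.8720 ≈ 97071.2 m; 3e-06° of that is 0.291214 m.

0.3 m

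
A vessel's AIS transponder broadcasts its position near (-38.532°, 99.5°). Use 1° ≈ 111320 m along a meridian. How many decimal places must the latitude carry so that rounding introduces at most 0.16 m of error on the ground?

6 decimal places

One degree of latitude covers 111320 m.
N decimal places → at most half a unit in the last place, 0.5 × 10⁻ᴺ° = 111320/2 × 10⁻ᴺ m.
Need 0.5 × 111320 × 10⁻ᴺ ≤ 0.16 → 10⁻ᴺ ≤ 2.875e-06, so N ≥ 5.54.
At 5 places the error can reach 0.557 m, but 6 places keeps it to 0.0557 m.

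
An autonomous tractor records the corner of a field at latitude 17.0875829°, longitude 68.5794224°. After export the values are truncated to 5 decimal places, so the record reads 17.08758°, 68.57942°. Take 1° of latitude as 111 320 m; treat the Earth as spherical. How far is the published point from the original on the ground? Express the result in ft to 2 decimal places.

Δlat = 17.0875829 − 17.08758 = +0.0000029°; Δlon = 68.5794224 − 68.57942 = +0.0000024°.
N–S: 0.0000029° × 111320 m/° = 0.322828 m.
East–west at this latitude: 0.0000024° × 111320 × cos 17.0876° ≈ 0.0000024 × 106406 = 0.255374 m.
Combined displacement = (0.322828² + 0.255374²)^½ ≈ 0.411624 m.
In feet: 0.411624 m ÷ 0.3048 ≈ 1.3505 ft.

1.35 ft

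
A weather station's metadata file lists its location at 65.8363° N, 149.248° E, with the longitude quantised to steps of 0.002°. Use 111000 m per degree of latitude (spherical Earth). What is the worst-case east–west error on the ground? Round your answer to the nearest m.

With a 0.002° grid the true value lies within half a step, ±0.002°/2 = ±0.001°, of the stored one.
One degree of longitude at 65.8363° is 111000 × cos 65.8363° ≈ 111000 × 0.4093 = 45437.3 m.
Maximum E–W displacement: 0.001 × 45437.3 = 45.4373 m.

45 m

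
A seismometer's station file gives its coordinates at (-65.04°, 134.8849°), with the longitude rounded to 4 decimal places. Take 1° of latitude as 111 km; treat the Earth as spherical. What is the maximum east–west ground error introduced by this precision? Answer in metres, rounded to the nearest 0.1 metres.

2.3 metres

Rounding to 4 decimal places leaves the longitude within ±5e-05° of the true value.
One degree of longitude at 65.04° is 111000 × cos 65.04° ≈ 111000 × 0.4220 = 46840.4 m.
Maximum E–W displacement: 5e-05 × 46840.4 = 2.34202 m.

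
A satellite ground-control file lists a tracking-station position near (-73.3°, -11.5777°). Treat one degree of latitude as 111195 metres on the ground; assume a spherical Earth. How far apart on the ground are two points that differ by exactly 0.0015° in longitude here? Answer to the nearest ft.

0.0015° of longitude at 73.3° is 0.0015 × 111195 × cos 73.3° ≈ 0.0015 × 31953.1 = 47.9296 m.
In feet: 47.9296 m ÷ 0.3048 ≈ 157.25 ft.

157 ft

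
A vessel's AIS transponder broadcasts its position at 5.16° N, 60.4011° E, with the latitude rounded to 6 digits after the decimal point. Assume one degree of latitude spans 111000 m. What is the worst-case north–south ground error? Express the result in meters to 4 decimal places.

Rounding to 6 decimal places leaves the latitude within ±5e-07° of the true value.
Along the meridian that is 5e-07° × 111000 m/° = 0.0555 m.

0.0555 meters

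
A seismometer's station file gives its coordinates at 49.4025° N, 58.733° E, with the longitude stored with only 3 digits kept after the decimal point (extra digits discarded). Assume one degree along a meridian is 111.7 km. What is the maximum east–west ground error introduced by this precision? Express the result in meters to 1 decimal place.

72.7 meters

Truncating at 3 decimal places can drop up to a full unit in the last place, so the longitude may be off by as much as 0.001°.
At latitude 49.4025° a degree of longitude spans 111700 m × cos 49.4025° = 111700 × 0.6507 ≈ 72687.8 m.
So at most 0.001° × 72687.8 ≈ 72.6878 m east–west.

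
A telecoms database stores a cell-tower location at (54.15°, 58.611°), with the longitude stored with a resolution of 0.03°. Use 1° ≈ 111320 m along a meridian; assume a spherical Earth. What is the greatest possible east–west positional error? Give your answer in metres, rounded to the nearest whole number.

With a 0.03° grid the true value lies within half a step, ±0.03°/2 = ±0.015°, of the stored one.
Parallels shrink by cos φ, so at 54.15° a degree of longitude is 111320 × 0.5857 ≈ 65196.3 m.
Maximum E–W displacement: 0.015 × 65196.3 = 977.944 m.

978 metres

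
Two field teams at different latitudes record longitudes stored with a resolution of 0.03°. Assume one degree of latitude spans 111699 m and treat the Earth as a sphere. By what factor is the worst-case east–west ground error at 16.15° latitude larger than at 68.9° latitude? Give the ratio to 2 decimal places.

2.67

With a 0.03° grid the true value lies within half a step, ±0.03°/2 = ±0.015°, of the stored one.
Error at 16.15° = 0.015° × 111699 × cos 16.15° ≈ 1675.5 × 0.9605 = 1609.4 m.
At 68.9°: 0.015° × 111699 × cos 68.9° = 0.015 × 111699 × 0.3600 ≈ 603.17 m.
Ratio: 1609.4 / 603.17 = cos 16.15° / cos 68.9° ≈ 2.6682.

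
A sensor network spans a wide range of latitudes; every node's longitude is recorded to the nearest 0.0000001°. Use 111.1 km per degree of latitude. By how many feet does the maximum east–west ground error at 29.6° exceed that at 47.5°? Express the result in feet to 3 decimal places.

Rounding to 7 decimal places leaves the longitude within ±5e-08° of the true value.
Error at 29.6° = 5e-08° × 111100 × cos 29.6° ≈ 0.005555 × 0.8695 = 0.00483 m.
At 47.5°: 5e-08° × 111100 × cos 47.5° = 5e-08 × 111100 × 0.6756 ≈ 0.0037529 m.
Difference: 0.00483 − 0.0037529 = 0.0010771 m.
Converting: 0.00107714 m × 3.2808 ft/m ≈ 0.0035339 ft.

0.004 feet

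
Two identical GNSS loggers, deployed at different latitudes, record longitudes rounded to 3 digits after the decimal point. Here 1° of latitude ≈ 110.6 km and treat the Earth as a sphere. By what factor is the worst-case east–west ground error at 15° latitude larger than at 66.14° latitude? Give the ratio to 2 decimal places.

2.39

Rounding to 3 decimal places leaves the longitude within ±0.0005° of the true value.
At 15°: 0.0005° × 110600 × cos 15° = 0.0005 × 110600 × 0.9659 ≈ 53.416 m.
Error at 66.14° = 0.0005° × 110600 × cos 66.14° ≈ 55.3 × 0.4045 = 22.369 m.
The ratio reduces to cos 15° / cos 66.14° = 0.9659/0.4045 ≈ 2.3879.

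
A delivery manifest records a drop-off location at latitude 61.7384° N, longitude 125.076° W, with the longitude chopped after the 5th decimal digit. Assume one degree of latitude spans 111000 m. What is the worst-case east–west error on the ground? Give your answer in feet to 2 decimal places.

Truncating at 5 decimal places can drop up to a full unit in the last place, so the longitude may be off by as much as 1e-05°.
Parallels shrink by cos φ, so at 61.7384° a degree of longitude is 111000 × 0.4735 ≈ 52558.3 m.
East–west error: 1e-05° × 52558.3 m/° ≈ 0.525583 m.
In feet: 0.525583 m ÷ 0.3048 ≈ 1.7244 ft.

1.72 feet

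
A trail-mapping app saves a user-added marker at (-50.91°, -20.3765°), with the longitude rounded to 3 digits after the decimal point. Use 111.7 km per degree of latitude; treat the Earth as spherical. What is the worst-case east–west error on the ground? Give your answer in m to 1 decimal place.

Rounding to 3 decimal places leaves the longitude within ±0.0005° of the true value.
At latitude 50.91° a degree of longitude spans 111700 m × cos 50.91° = 111700 × 0.6305 ≈ 70431.4 m.
Maximum E–W displacement: 0.0005 × 70431.4 = 35.2157 m.

35.2 m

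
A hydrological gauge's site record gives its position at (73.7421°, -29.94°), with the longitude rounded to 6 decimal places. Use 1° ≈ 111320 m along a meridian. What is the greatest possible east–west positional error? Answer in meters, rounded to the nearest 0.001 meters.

0.016 meters

Rounding to 6 decimal places leaves the longitude within ±5e-07° of the true value.
At latitude 73.7421° a degree of longitude spans 111320 m × cos 73.7421° = 111320 × 0.2800 ≈ 31165.3 m.
East–west error: 5e-07° × 31165.3 m/° ≈ 0.0155827 m.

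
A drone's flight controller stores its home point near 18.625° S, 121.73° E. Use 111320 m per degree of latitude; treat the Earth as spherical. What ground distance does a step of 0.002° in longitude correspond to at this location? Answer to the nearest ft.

At 18.625° a degree of longitude is 111320 × cos 18.625° ≈ 105490 m, so 0.002° corresponds to 210.98 m.
In feet: 210.98 m ÷ 0.3048 ≈ 692.19 ft.

692 ft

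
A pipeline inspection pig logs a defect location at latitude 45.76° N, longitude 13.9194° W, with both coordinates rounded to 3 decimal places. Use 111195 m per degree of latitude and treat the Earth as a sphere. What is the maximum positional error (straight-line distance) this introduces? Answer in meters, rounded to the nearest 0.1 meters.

67.8 meters

Rounding to 3 decimal places leaves each coordinate within ±0.0005° of the true value.
North–south component: 0.0005° × 111195 = 55.5975 m.
E–W at 45.76°: 0.0005° × 111195 × cos 45.76° = 0.0005 × 111195 × 0.6977 ≈ 38.7885 m.
Worst case both components are at the extreme and orthogonal: √(55.5975² + 38.7885²) ≈ 67.791 m.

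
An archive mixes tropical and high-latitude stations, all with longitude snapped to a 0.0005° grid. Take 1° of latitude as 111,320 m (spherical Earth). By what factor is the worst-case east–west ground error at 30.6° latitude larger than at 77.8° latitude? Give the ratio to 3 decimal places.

With a 0.0005° grid the true value lies within half a step, ±0.0005°/2 = ±0.00025°, of the stored one.
Error at 30.6° = 0.00025° × 111320 × cos 30.6° ≈ 27.83 × 0.8607 = 23.954 m.
Error at 77.8° = 0.00025° × 111320 × cos 77.8° ≈ 27.83 × 0.2113 = 5.8812 m.
The ratio reduces to cos 30.6° / cos 77.8° = 0.8607/0.2113 ≈ 4.0731.

4.073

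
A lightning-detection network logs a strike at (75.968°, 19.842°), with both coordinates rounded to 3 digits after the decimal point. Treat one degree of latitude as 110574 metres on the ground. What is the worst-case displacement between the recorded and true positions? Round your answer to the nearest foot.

Rounding to 3 decimal places leaves each coordinate within ±0.0005° of the true value.
North–south component: 0.0005° × 110574 = 55.287 m.
E–W at 75.968°: 0.0005° × 110574 × cos 75.968° = 0.0005 × 110574 × 0.2425 ≈ 13.4051 m.
Worst case both components are at the extreme and orthogonal: √(55.287² + 13.4051²) ≈ 56.8889 m.
In feet: 56.8889 m ÷ 0.3048 ≈ 186.64 ft.

187 feet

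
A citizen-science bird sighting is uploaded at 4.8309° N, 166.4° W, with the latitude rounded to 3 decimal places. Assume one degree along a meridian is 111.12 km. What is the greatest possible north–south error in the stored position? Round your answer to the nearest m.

Rounding to 3 decimal places leaves the latitude within ±0.0005° of the true value.
North–south distance: 0.0005° × 111120 m/° = 55.56 m.

56 m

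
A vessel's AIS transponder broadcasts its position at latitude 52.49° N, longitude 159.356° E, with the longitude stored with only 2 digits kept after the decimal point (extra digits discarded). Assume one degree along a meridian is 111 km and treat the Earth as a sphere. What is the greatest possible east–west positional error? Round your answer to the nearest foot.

Truncating at 2 decimal places can drop up to a full unit in the last place, so the longitude may be off by as much as 0.01°.
At latitude 52.49° a degree of longitude spans 111000 m × cos 52.49° = 111000 × 0.6089 ≈ 67587.9 m.
East–west error: 0.01° × 67587.9 m/° ≈ 675.879 m.
In feet: 675.879 m ÷ 0.3048 ≈ 2217.5 ft.

2217 feet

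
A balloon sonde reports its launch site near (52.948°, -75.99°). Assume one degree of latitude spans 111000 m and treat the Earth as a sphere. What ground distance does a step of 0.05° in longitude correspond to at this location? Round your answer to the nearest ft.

10971 ft

0.05° of longitude at 52.948° is 0.05 × 111000 × cos 52.948° ≈ 0.05 × 66881.9 = 3344.09 m.
Converting: 3344.09 m × 3.2808 ft/m ≈ 10971 ft.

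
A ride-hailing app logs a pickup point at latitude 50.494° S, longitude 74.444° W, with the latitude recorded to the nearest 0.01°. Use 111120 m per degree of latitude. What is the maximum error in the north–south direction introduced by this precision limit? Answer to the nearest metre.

Rounding to 2 decimal places leaves the latitude within ±0.005° of the true value.
So the N–S error is at most 0.005 × 111120 = 555.6 m.

556 metres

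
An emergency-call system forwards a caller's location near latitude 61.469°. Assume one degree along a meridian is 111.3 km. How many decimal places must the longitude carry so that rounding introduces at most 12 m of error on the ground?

4 decimal places

At 61.469° one degree of longitude covers 111300 × cos 61.469° ≈ 111300 × 0.4776 ≈ 53160.7 m.
N decimal places → at most half a unit in the last place, 0.5 × 10⁻ᴺ° = 53160.7/2 × 10⁻ᴺ m.
Need 0.5 × 53160.7 × 10⁻ᴺ ≤ 12 → 10⁻ᴺ ≤ 4.515e-04, so N ≥ 3.35.
At 3 places the error can reach 26.6 m, but 4 places keeps it to 2.66 m.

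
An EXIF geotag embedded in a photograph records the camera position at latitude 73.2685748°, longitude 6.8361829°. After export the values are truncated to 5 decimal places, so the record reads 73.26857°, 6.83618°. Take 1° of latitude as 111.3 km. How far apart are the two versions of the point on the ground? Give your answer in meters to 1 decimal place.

Δlat = 73.2685748 − 73.26857 = +0.0000048°; Δlon = 6.8361829 − 6.83618 = +0.0000029°.
N–S: 0.0000048° × 111300 m/° = 0.53424 m.
E–W at 73.2686°: 0.0000029° × 111300 × cos 73.2686° = 0.0000029 × 111300 × 0.2879 ≈ 0.0929209 m.
Combined displacement = (0.53424² + 0.0929209²)^½ ≈ 0.542261 m.

0.5 meters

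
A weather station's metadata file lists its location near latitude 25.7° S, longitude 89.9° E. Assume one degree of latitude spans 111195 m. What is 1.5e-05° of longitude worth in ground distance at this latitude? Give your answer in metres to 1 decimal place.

At 25.7° a degree of longitude is 111195 × cos 25.7° ≈ 100195 m, so 1.5e-05° corresponds to 1.50293 m.

1.5 metres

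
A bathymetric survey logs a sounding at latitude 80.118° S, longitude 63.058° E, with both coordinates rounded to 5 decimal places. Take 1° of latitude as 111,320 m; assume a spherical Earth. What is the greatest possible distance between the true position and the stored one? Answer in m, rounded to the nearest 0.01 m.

0.56 m

Rounding to 5 decimal places leaves each coordinate within ±5e-06° of the true value.
Latitude error → 5e-06 × 111320 = 0.5566 m along the meridian.
East–west component at 80.118°: 5e-06° × 111320 × cos 80.118° ≈ 5e-06 × 19104.7 ≈ 0.0955235 m.
The two errors are perpendicular, so the maximum displacement is √(0.5566² + 0.0955235²) ≈ 0.564737 m.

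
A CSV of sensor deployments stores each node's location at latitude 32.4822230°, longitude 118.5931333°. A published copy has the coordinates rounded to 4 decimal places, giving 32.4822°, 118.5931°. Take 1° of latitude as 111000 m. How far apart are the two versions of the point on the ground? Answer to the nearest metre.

The latitude changed by +0.0000230° and the longitude by +0.0000333°.
North–south shift: 0.0000230 × 111000 = 2.553 m.
E–W at 32.4822°: 0.0000333° × 111000 × cos 32.4822° = 0.0000333 × 111000 × 0.8436 ≈ 3.11804 m.
Distance: √(2.553² + 3.11804²) ≈ 4.02989 m.

4 metres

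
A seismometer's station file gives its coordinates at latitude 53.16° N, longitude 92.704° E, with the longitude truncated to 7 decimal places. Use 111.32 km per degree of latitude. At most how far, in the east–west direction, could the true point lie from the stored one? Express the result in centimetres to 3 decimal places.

Truncating at 7 decimal places can drop up to a full unit in the last place, so the longitude may be off by as much as 1e-07°.
At latitude 53.16° a degree of longitude spans 111320 m × cos 53.16° = 111320 × 0.5996 ≈ 66745.5 m.
So at most 1e-07° × 66745.5 ≈ 0.00667455 m east–west.
That is 0.00667455 m = 0.66746 cm.

0.667 centimetres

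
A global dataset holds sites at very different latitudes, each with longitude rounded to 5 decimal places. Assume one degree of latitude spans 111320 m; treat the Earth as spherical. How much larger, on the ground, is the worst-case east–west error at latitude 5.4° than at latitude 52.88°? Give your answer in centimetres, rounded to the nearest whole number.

Rounding to 5 decimal places leaves the longitude within ±5e-06° of the true value.
Error at 5.4° = 5e-06° × 111320 × cos 5.4° ≈ 0.5566 × 0.9956 = 0.55413 m.
Error at 52.88° = 5e-06° × 111320 × cos 52.88° ≈ 0.5566 × 0.6035 = 0.3359 m.
So the lower-latitude error exceeds the higher by 0.55413 − 0.3359 = 0.21823 m.
That is 0.218229 m = 21.823 cm.

22 centimetres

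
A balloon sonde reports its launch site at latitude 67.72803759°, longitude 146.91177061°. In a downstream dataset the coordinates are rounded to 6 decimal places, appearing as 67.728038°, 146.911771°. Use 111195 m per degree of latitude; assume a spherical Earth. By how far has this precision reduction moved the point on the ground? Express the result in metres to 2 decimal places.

0.05 metres

The latitude changed by -0.00000041° and the longitude by -0.00000039°.
N–S: -0.00000041° × 111195 m/° = -0.0455899 m.
E–W at 67.728°: -0.00000039° × 111195 × cos 67.728° = -0.00000039 × 111195 × 0.3790 ≈ -0.0164359 m.
Distance: √(0.0455899² + 0.0164359²) ≈ 0.0484622 m.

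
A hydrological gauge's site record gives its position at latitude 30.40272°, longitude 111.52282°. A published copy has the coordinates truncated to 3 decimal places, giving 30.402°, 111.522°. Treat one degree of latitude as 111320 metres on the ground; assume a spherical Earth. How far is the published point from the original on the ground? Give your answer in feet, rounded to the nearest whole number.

369 feet

The latitude changed by +0.00072° and the longitude by +0.00082°.
N–S: 0.00072° × 111320 m/° = 80.1504 m.
E–W at 30.402°: 0.00082° × 111320 × cos 30.402° = 0.00082 × 111320 × 0.8625 ≈ 78.7307 m.
Combined displacement = (80.1504² + 78.7307²)^½ ≈ 112.35 m.
In feet: 112.35 m ÷ 0.3048 ≈ 368.6 ft.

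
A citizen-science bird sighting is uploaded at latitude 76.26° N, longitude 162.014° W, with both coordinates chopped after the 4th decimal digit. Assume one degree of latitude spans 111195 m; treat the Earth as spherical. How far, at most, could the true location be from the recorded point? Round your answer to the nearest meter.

11 meters

Truncating at 4 decimal places can drop up to a full unit in the last place, so each coordinate may be off by as much as 0.0001°.
North–south component: 0.0001° × 111195 = 11.1195 m.
Longitude error → 0.0001 × 111195 × cos 76.26° = 0.0001 × 111195 × 0.2375 ≈ 2.64106 m.
Combining orthogonally: (11.1195² + 2.64106²)^½ ≈ 11.4288 m.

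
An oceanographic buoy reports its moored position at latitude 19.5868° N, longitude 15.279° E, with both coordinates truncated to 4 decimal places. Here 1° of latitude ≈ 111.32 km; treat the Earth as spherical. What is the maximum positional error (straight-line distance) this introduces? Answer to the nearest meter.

Truncating at 4 decimal places can drop up to a full unit in the last place, so each coordinate may be off by as much as 0.0001°.
N–S: 0.0001° × 111320 m/° = 11.132 m.
East–west component at 19.5868°: 0.0001° × 111320 × cos 19.5868° ≈ 0.0001 × 104878 ≈ 10.4878 m.
Worst case both components are at the extreme and orthogonal: √(11.132² + 10.4878²) ≈ 15.2943 m.

15 meters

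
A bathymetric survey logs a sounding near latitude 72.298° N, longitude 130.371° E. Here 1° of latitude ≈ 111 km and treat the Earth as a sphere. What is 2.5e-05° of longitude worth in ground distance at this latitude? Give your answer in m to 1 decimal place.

One degree of longitude here spans 111000 × cos 72.298° = 111000 × 0.3041 ≈ 33751.4 m; 2.5e-05° of that is 0.843784 m.

0.8 m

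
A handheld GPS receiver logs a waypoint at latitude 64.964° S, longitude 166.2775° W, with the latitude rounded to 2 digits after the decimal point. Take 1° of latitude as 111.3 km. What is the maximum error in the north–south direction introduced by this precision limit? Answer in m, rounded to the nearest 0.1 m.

Rounding to 2 decimal places leaves the latitude within ±0.005° of the true value.
Along the meridian that is 0.005° × 111300 m/° = 556.5 m.

556.5 m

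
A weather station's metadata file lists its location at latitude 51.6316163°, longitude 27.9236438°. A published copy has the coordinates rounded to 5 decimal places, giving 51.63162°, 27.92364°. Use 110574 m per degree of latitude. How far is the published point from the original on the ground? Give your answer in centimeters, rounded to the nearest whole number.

Δlat = 51.6316163 − 51.63162 = -0.0000037°; Δlon = 27.9236438 − 27.92364 = +0.0000038°.
N–S: -0.0000037° × 110574 m/° = -0.409124 m.
E–W at 51.6316°: 0.0000038° × 110574 × cos 51.6316° = 0.0000038 × 110574 × 0.6207 ≈ 0.260813 m.
Distance: √(0.409124² + 0.260813²) ≈ 0.485186 m.
That is 0.485186 m = 48.519 cm.

49 centimeters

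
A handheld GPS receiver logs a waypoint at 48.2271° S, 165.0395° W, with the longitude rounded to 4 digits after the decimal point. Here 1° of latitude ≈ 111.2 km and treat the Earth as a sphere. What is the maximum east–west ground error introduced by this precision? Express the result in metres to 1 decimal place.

Rounding to 4 decimal places leaves the longitude within ±5e-05° of the true value.
At latitude 48.2271° a degree of longitude spans 111200 m × cos 48.2271° = 111200 × 0.6662 ≈ 74079.2 m.
Maximum E–W displacement: 5e-05 × 74079.2 = 3.70396 m.

3.7 metres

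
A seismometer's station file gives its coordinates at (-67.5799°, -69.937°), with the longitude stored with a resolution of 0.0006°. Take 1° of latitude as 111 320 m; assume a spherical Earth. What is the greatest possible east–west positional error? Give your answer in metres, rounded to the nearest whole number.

With a 0.0006° grid the true value lies within half a step, ±0.0006°/2 = ±0.0003°, of the stored one.
One degree of longitude at 67.5799° is 111320 × cos 67.5799° ≈ 111320 × 0.3814 = 42456.9 m.
East–west error: 0.0003° × 42456.9 m/° ≈ 12.7371 m.

13 metres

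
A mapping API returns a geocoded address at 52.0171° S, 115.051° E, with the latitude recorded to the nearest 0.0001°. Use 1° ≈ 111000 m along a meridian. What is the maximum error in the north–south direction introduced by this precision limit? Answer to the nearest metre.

Rounding to 4 decimal places leaves the latitude within ±5e-05° of the true value.
So the N–S error is at most 5e-05 × 111000 = 5.55 m.

6 metres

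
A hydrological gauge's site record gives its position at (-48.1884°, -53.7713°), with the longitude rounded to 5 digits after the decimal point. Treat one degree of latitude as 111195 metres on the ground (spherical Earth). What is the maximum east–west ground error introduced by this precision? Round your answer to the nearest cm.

Rounding to 5 decimal places leaves the longitude within ±5e-06° of the true value.
At latitude 48.1884° a degree of longitude spans 111195 m × cos 48.1884° = 111195 × 0.6667 ≈ 74131.9 m.
East–west error: 5e-06° × 74131.9 m/° ≈ 0.370659 m.
That is 0.370659 m = 37.066 cm.

37 cm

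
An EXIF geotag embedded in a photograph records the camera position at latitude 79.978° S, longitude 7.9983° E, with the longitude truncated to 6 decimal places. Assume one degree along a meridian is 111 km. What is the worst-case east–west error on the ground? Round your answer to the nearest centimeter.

Truncating at 6 decimal places can drop up to a full unit in the last place, so the longitude may be off by as much as 1e-06°.
Parallels shrink by cos φ, so at 79.978° a degree of longitude is 111000 × 0.1740 ≈ 19316.9 m.
East–west error: 1e-06° × 19316.9 m/° ≈ 0.0193169 m.
That is 0.0193169 m = 1.9317 cm.

2 centimeters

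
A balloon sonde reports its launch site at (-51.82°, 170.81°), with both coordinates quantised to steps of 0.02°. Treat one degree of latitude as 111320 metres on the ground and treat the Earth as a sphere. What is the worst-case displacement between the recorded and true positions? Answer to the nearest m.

With a 0.02° grid the true value lies within half a step, ±0.02°/2 = ±0.01°, of the stored one.
North–south component: 0.01° × 111320 = 1113.2 m.
Longitude error → 0.01 × 111320 × cos 51.82° = 0.01 × 111320 × 0.6181 ≈ 688.107 m.
The two errors are perpendicular, so the maximum displacement is √(1113.2² + 688.107²) ≈ 1308.7 m.

1309 m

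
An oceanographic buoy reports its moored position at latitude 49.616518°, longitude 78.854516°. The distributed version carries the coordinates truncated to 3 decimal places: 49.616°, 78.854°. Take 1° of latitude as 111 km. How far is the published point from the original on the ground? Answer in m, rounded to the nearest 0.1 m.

68.4 m

Δlat = 49.616518 − 49.616 = +0.000518°; Δlon = 78.854516 − 78.854 = +0.000516°.
N–S: 0.000518° × 111000 m/° = 57.498 m.
E–W at 49.616°: 0.000516° × 111000 × cos 49.616° = 0.000516 × 111000 × 0.6479 ≈ 37.1095 m.
Hypotenuse of the two orthogonal shifts: √(57.498² + 37.1095²) = 68.4335 m.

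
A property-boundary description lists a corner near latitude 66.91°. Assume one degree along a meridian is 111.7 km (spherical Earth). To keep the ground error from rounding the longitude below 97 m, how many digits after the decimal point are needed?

3 decimal places

At 66.91° one degree of longitude covers 111700 × cos 66.91° ≈ 111700 × 0.3922 ≈ 43806.1 m.
With N decimal places the half-ulp bound is 0.5·10⁻ᴺ°, or 0.5·10⁻ᴺ × 43806.1 m on the ground.
Setting 21903.1 × 10⁻ᴺ ≤ 97 gives 10ᴺ ≥ 225.8, i.e. N ≥ 2.35.
At 2 places the error can reach 219 m, but 3 places keeps it to 21.9 m.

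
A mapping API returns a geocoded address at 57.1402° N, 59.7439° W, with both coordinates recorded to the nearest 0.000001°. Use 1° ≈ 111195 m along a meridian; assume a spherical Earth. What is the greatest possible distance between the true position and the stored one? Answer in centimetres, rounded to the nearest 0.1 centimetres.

6.3 centimetres

Rounding to 6 decimal places leaves each coordinate within ±5e-07° of the true value.
N–S: 5e-07° × 111195 m/° = 0.0555975 m.
Longitude error → 5e-07 × 111195 × cos 57.1402° = 5e-07 × 111195 × 0.5426 ≈ 0.0301664 m.
Combining orthogonally: (0.0555975² + 0.0301664²)^½ ≈ 0.0632542 m.
That is 0.0632542 m = 6.3254 cm.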